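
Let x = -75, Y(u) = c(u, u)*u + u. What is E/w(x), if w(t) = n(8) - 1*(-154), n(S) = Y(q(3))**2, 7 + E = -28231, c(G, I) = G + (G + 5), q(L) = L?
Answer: -14119/725 ≈ -19.474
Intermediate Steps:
c(G, I) = 5 + 2*G (c(G, I) = G + (5 + G) = 5 + 2*G)
E = -28238 (E = -7 - 28231 = -28238)
Y(u) = u + u*(5 + 2*u) (Y(u) = (5 + 2*u)*u + u = u*(5 + 2*u) + u = u + u*(5 + 2*u))
n(S) = 1296 (n(S) = (2*3*(3 + 3))**2 = (2*3*6)**2 = 36**2 = 1296)
w(t) = 1450 (w(t) = 1296 - 1*(-154) = 1296 + 154 = 1450)
E/w(x) = -28238/1450 = -28238*1/1450 = -14119/725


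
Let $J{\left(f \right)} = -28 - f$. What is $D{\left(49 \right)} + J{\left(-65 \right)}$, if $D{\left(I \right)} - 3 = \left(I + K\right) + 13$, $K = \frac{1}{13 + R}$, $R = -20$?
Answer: $\frac{713}{7} \approx 101.86$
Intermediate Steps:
$K = - \frac{1}{7}$ ($K = \frac{1}{13 - 20} = \frac{1}{-7} = - \frac{1}{7} \approx -0.14286$)
$D{\left(I \right)} = \frac{111}{7} + I$ ($D{\left(I \right)} = 3 + \left(\left(I - \frac{1}{7}\right) + 13\right) = 3 + \left(\left(- \frac{1}{7} + I\right) + 13\right) = 3 + \left(\frac{90}{7} + I\right) = \frac{111}{7} + I$)
$D{\left(49 \right)} + J{\left(-65 \right)} = \left(\frac{111}{7} + 49\right) - -37 = \frac{454}{7} + \left(-28 + 65\right) = \frac{454}{7} + 37 = \frac{713}{7}$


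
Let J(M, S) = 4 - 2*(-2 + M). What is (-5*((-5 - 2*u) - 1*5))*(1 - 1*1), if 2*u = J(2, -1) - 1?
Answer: 0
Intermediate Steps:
J(M, S) = 8 - 2*M (J(M, S) = 4 + (4 - 2*M) = 8 - 2*M)
u = 3/2 (u = ((8 - 2*2) - 1)/2 = ((8 - 4) - 1)/2 = (4 - 1)/2 = (½)*3 = 3/2 ≈ 1.5000)
(-5*((-5 - 2*u) - 1*5))*(1 - 1*1) = (-5*((-5 - 2*3/2) - 1*5))*(1 - 1*1) = (-5*((-5 - 3) - 5))*(1 - 1) = -5*(-8 - 5)*0 = -5*(-13)*0 = 65*0 = 0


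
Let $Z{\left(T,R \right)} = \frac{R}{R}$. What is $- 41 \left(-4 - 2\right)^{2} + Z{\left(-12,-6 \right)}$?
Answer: $-1475$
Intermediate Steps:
$Z{\left(T,R \right)} = 1$
$- 41 \left(-4 - 2\right)^{2} + Z{\left(-12,-6 \right)} = - 41 \left(-4 - 2\right)^{2} + 1 = - 41 \left(-6\right)^{2} + 1 = \left(-41\right) 36 + 1 = -1476 + 1 = -1475$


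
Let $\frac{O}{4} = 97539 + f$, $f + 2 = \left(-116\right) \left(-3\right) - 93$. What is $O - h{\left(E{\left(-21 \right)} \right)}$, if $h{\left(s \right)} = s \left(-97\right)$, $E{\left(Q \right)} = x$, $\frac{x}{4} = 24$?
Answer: $400480$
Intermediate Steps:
$x = 96$ ($x = 4 \cdot 24 = 96$)
$E{\left(Q \right)} = 96$
$f = 253$ ($f = -2 - -255 = -2 + \left(348 - 93\right) = -2 + 255 = 253$)
$h{\left(s \right)} = - 97 s$
$O = 391168$ ($O = 4 \left(97539 + 253\right) = 4 \cdot 97792 = 391168$)
$O - h{\left(E{\left(-21 \right)} \right)} = 391168 - \left(-97\right) 96 = 391168 - -9312 = 391168 + 9312 = 400480$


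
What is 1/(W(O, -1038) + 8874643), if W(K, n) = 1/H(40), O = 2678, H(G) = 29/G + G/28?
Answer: 603/5351410009 ≈ 1.1268e-7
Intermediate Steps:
H(G) = 29/G + G/28 (H(G) = 29/G + G*(1/28) = 29/G + G/28)
W(K, n) = 280/603 (W(K, n) = 1/(29/40 + (1/28)*40) = 1/(29*(1/40) + 10/7) = 1/(29/40 + 10/7) = 1/(603/280) = 280/603)
1/(W(O, -1038) + 8874643) = 1/(280/603 + 8874643) = 1/(5351410009/603) = 603/5351410009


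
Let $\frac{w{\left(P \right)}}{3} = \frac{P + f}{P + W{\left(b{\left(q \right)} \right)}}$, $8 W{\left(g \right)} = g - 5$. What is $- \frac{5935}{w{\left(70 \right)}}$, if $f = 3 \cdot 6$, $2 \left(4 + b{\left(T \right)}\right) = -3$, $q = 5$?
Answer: $- \frac{6522565}{4224} \approx -1544.2$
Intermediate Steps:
$b{\left(T \right)} = - \frac{11}{2}$ ($b{\left(T \right)} = -4 + \frac{1}{2} \left(-3\right) = -4 - \frac{3}{2} = - \frac{11}{2}$)
$f = 18$
$W{\left(g \right)} = - \frac{5}{8} + \frac{g}{8}$ ($W{\left(g \right)} = \frac{g - 5}{8} = \frac{-5 + g}{8} = - \frac{5}{8} + \frac{g}{8}$)
$w{\left(P \right)} = \frac{3 \left(18 + P\right)}{- \frac{21}{16} + P}$ ($w{\left(P \right)} = 3 \frac{P + 18}{P + \left(- \frac{5}{8} + \frac{1}{8} \left(- \frac{11}{2}\right)\right)} = 3 \frac{18 + P}{P - \frac{21}{16}} = 3 \frac{18 + P}{- \frac{21}{16} + P} = \frac{3 \left(18 + P\right)}{- \frac{21}{16} + P}$)
$- \frac{5935}{w{\left(70 \right)}} = - \frac{5935}{48 \frac{1}{-21 + 16 \cdot 70} \left(18 + 70\right)} = - \frac{5935}{48 \frac{1}{-21 + 1120} \cdot 88} = - \frac{5935}{48 \cdot \frac{1}{1099} \cdot 88} = - \frac{5935}{\frac{4224}{1099}} = \left(-5935\right) \frac{1099}{4224} = - \frac{6522565}{4224}$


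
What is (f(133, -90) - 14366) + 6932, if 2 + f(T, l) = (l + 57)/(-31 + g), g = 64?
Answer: -7437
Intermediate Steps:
f(T, l) = -3/11 + l/33 (f(T, l) = -2 + (l + 57)/(-31 + 64) = -2 + (57 + l)/33 = -2 + (57 + l)*(1/33) = -2 + (19/11 + l/33) = -3/11 + l/33)
(f(133, -90) - 14366) + 6932 = ((-3/11 + (1/33)*(-90)) - 14366) + 6932 = ((-3/11 - 30/11) - 14366) + 6932 = (-3 - 14366) + 6932 = -14369 + 6932 = -7437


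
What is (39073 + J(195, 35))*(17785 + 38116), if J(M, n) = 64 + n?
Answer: 2189753972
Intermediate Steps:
(39073 + J(195, 35))*(17785 + 38116) = (39073 + (64 + 35))*(17785 + 38116) = (39073 + 99)*55901 = 39172*55901 = 2189753972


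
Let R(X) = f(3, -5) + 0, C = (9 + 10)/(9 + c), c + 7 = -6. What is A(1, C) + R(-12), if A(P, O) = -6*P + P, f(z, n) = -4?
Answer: -9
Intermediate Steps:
c = -13 (c = -7 - 6 = -13)
C = -19/4 (C = (9 + 10)/(9 - 13) = 19/(-4) = 19*(-1/4) = -19/4 ≈ -4.7500)
R(X) = -4 (R(X) = -4 + 0 = -4)
A(P, O) = -5*P
A(1, C) + R(-12) = -5*1 - 4 = -5 - 4 = -9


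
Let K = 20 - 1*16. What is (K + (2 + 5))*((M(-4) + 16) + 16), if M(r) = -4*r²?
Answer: -352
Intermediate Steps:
K = 4 (K = 20 - 16 = 4)
(K + (2 + 5))*((M(-4) + 16) + 16) = (4 + (2 + 5))*((-4*(-4)² + 16) + 16) = (4 + 7)*((-4*16 + 16) + 16) = 11*((-64 + 16) + 16) = 11*(-48 + 16) = 11*(-32) = -352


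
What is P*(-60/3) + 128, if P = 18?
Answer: -232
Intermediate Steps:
P*(-60/3) + 128 = 18*(-60/3) + 128 = 18*(-60*1/3) + 128 = 18*(-20) + 128 = -360 + 128 = -232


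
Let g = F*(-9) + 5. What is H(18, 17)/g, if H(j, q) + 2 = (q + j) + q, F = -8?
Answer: 50/77 ≈ 0.64935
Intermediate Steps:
g = 77 (g = -8*(-9) + 5 = 72 + 5 = 77)
H(j, q) = -2 + j + 2*q (H(j, q) = -2 + ((q + j) + q) = -2 + ((j + q) + q) = -2 + (j + 2*q) = -2 + j + 2*q)
H(18, 17)/g = (-2 + 18 + 2*17)/77 = (-2 + 18 + 34)*(1/77) = 50*(1/77) = 50/77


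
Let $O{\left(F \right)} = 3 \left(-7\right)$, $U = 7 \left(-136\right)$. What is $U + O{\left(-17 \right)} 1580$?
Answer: $-34132$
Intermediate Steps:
$U = -952$
$O{\left(F \right)} = -21$
$U + O{\left(-17 \right)} 1580 = -952 - 33180 = -34132$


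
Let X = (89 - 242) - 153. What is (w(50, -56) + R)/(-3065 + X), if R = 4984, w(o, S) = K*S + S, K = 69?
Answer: -1064/3371 ≈ -0.31563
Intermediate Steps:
w(o, S) = 70*S (w(o, S) = 69*S + S = 70*S)
X = -306 (X = -153 - 153 = -306)
(w(50, -56) + R)/(-3065 + X) = (70*(-56) + 4984)/(-3065 - 306) = (-3920 + 4984)/(-3371) = 1064*(-1/3371) = -1064/3371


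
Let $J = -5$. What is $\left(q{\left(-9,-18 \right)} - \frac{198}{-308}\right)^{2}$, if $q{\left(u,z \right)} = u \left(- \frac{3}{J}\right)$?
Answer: $\frac{110889}{4900} \approx 22.63$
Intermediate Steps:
$q{\left(u,z \right)} = \frac{3 u}{5}$ ($q{\left(u,z \right)} = u \left(- \frac{3}{-5}\right) = u \left(\left(-3\right) \left(- \frac{1}{5}\right)\right) = u \frac{3}{5} = \frac{3 u}{5}$)
$\left(q{\left(-9,-18 \right)} - \frac{198}{-308}\right)^{2} = \left(\frac{3}{5} \left(-9\right) - \frac{198}{-308}\right)^{2} = \left(- \frac{27}{5} - - \frac{9}{14}\right)^{2} = \left(- \frac{27}{5} + \frac{9}{14}\right)^{2} = \left(- \frac{333}{70}\right)^{2} = \frac{110889}{4900}$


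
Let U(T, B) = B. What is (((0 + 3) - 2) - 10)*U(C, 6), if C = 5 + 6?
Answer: -54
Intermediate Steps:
C = 11
(((0 + 3) - 2) - 10)*U(C, 6) = (((0 + 3) - 2) - 10)*6 = ((3 - 2) - 10)*6 = (1 - 10)*6 = -9*6 = -54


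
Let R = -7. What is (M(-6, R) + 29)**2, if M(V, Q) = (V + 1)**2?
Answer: 2916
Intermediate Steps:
M(V, Q) = (1 + V)**2
(M(-6, R) + 29)**2 = ((1 - 6)**2 + 29)**2 = ((-5)**2 + 29)**2 = (25 + 29)**2 = 54**2 = 2916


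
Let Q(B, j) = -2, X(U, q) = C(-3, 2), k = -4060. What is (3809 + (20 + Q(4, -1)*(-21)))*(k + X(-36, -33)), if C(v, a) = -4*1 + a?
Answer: -15724002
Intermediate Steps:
C(v, a) = -4 + a
X(U, q) = -2 (X(U, q) = -4 + 2 = -2)
(3809 + (20 + Q(4, -1)*(-21)))*(k + X(-36, -33)) = (3809 + (20 - 2*(-21)))*(-4060 - 2) = (3809 + (20 + 42))*(-4062) = (3809 + 62)*(-4062) = 3871*(-4062) = -15724002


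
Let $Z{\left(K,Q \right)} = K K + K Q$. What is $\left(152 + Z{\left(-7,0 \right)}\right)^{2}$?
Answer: $40401$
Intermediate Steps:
$Z{\left(K,Q \right)} = K^{2} + K Q$
$\left(152 + Z{\left(-7,0 \right)}\right)^{2} = \left(152 - 7 \left(-7 + 0\right)\right)^{2} = \left(152 - -49\right)^{2} = \left(152 + 49\right)^{2} = 201^{2} = 40401$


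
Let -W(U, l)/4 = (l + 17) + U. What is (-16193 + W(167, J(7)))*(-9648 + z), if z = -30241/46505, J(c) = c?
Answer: 7608783626317/46505 ≈ 1.6361e+8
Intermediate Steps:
z = -30241/46505 (z = -30241*1/46505 = -30241/46505 ≈ -0.65027)
W(U, l) = -68 - 4*U - 4*l (W(U, l) = -4*((l + 17) + U) = -4*((17 + l) + U) = -4*(17 + U + l) = -68 - 4*U - 4*l)
(-16193 + W(167, J(7)))*(-9648 + z) = (-16193 + (-68 - 4*167 - 4*7))*(-9648 - 30241/46505) = (-16193 + (-68 - 668 - 28))*(-448710481/46505) = (-16193 - 764)*(-448710481/46505) = -16957*(-448710481/46505) = 7608783626317/46505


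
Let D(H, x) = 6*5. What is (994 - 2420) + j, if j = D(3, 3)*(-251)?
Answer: -8956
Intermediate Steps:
D(H, x) = 30
j = -7530 (j = 30*(-251) = -7530)
(994 - 2420) + j = (994 - 2420) - 7530 = -1426 - 7530 = -8956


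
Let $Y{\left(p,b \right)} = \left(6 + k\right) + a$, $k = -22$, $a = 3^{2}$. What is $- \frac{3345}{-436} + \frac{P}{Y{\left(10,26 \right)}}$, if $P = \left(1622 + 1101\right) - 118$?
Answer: $- \frac{1112365}{3052} \approx -364.47$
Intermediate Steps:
$a = 9$
$P = 2605$ ($P = 2723 - 118 = 2605$)
$Y{\left(p,b \right)} = -7$ ($Y{\left(p,b \right)} = \left(6 - 22\right) + 9 = -16 + 9 = -7$)
$- \frac{3345}{-436} + \frac{P}{Y{\left(10,26 \right)}} = - \frac{3345}{-436} + \frac{2605}{-7} = \left(-3345\right) \left(- \frac{1}{436}\right) + 2605 \left(- \frac{1}{7}\right) = \frac{3345}{436} - \frac{2605}{7} = - \frac{1112365}{3052}$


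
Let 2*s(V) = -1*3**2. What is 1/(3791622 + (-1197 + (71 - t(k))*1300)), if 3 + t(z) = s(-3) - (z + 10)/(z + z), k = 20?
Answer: 1/3893450 ≈ 2.5684e-7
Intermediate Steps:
s(V) = -9/2 (s(V) = (-1*3**2)/2 = (-1*9)/2 = (1/2)*(-9) = -9/2)
t(z) = -15/2 - (10 + z)/(2*z) (t(z) = -3 + (-9/2 - (z + 10)/(z + z)) = -3 + (-9/2 - (10 + z)/(2*z)) = -15/2 - (10 + z)/(2*z))
1/(3791622 + (-1197 + (71 - t(k))*1300)) = 1/(3791622 + (-1197 + (71 - (-8 - 5/20))*1300)) = 1/(3791622 + (-1197 + (71 - (-8 - 5*1/20))*1300)) = 1/(3791622 + (-1197 + (71 - (-8 - 1/4))*1300)) = 1/(3791622 + (-1197 + (71 - 1*(-33/4))*1300)) = 1/(3791622 + (-1197 + (71 + 33/4)*1300)) = 1/(3791622 + (-1197 + (317/4)*1300)) = 1/(3791622 + (-1197 + 103025)) = 1/(3791622 + 101828) = 1/3893450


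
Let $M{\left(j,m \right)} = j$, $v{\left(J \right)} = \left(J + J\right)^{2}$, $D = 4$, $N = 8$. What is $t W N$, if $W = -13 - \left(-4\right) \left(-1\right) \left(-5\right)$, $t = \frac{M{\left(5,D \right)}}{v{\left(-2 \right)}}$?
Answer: $\frac{35}{2} \approx 17.5$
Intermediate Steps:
$v{\left(J \right)} = 4 J^{2}$ ($v{\left(J \right)} = \left(2 J\right)^{2} = 4 J^{2}$)
$t = \frac{5}{16}$ ($t = \frac{5}{4 \left(-2\right)^{2}} = \frac{5}{4 \cdot 4} = \frac{5}{16} \approx 0.3125$)
$W = 7$ ($W = -13 - 4 \left(-5\right) = -13 - -20 = -13 + 20 = 7$)
$t W N = \frac{5}{16} \cdot 7 \cdot 8 = \frac{35}{16} \cdot 8 = \frac{35}{2}$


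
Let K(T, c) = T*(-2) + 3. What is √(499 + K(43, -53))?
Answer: 4*√26 ≈ 20.396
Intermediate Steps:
K(T, c) = 3 - 2*T (K(T, c) = -2*T + 3 = 3 - 2*T)
√(499 + K(43, -53)) = √(499 + (3 - 2*43)) = √(499 + (3 - 86)) = √(499 - 83) = √416 = 4*√26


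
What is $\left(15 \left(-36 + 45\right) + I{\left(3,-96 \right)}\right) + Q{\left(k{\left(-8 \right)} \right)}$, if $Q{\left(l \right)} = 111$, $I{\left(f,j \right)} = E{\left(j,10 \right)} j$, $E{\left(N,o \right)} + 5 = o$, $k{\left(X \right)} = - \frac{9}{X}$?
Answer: $-234$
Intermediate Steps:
$E{\left(N,o \right)} = -5 + o$
$I{\left(f,j \right)} = 5 j$ ($I{\left(f,j \right)} = \left(-5 + 10\right) j = 5 j$)
$\left(15 \left(-36 + 45\right) + I{\left(3,-96 \right)}\right) + Q{\left(k{\left(-8 \right)} \right)} = \left(15 \left(-36 + 45\right) + 5 \left(-96\right)\right) + 111 = \left(15 \cdot 9 - 480\right) + 111 = \left(135 - 480\right) + 111 = -345 + 111 = -234$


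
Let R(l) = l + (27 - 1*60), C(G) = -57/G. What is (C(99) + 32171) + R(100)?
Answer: 1063835/33 ≈ 32237.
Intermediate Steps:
R(l) = -33 + l (R(l) = l + (27 - 60) = l - 33 = -33 + l)
(C(99) + 32171) + R(100) = (-57/99 + 32171) + (-33 + 100) = (-57*1/99 + 32171) + 67 = (-19/33 + 32171) + 67 = 1061624/33 + 67 = 1063835/33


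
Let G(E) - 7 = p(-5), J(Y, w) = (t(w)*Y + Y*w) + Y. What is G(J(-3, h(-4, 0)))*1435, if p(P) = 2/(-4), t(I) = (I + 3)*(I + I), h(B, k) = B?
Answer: 18655/2 ≈ 9327.5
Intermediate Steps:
t(I) = 2*I*(3 + I) (t(I) = (3 + I)*(2*I) = 2*I*(3 + I))
p(P) = -½ (p(P) = 2*(-¼) = -½)
J(Y, w) = Y + Y*w + 2*Y*w*(3 + w) (J(Y, w) = ((2*w*(3 + w))*Y + Y*w) + Y = (2*Y*w*(3 + w) + Y*w) + Y = (Y*w + 2*Y*w*(3 + w)) + Y = Y + Y*w + 2*Y*w*(3 + w))
G(E) = 13/2 (G(E) = 7 - ½ = 13/2)
G(J(-3, h(-4, 0)))*1435 = (13/2)*1435 = 18655/2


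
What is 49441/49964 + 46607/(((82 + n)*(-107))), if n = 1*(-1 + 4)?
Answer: -1879006253/454422580 ≈ -4.1349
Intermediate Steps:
n = 3 (n = 1*3 = 3)
49441/49964 + 46607/(((82 + n)*(-107))) = 49441/49964 + 46607/(((82 + 3)*(-107))) = 49441*(1/49964) + 46607/((85*(-107))) = 49441/49964 + 46607/(-9095) = 49441/49964 + 46607*(-1/9095) = 49441/49964 - 46607/9095 = -1879006253/454422580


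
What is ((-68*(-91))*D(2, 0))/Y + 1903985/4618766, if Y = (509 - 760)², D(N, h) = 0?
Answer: 1903985/4618766 ≈ 0.41223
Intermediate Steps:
Y = 63001 (Y = (-251)² = 63001)
((-68*(-91))*D(2, 0))/Y + 1903985/4618766 = (-68*(-91)*0)/63001 + 1903985/4618766 = (6188*0)*(1/63001) + 1903985*(1/4618766) = 0*(1/63001) + 1903985/4618766 = 0 + 1903985/4618766 = 1903985/4618766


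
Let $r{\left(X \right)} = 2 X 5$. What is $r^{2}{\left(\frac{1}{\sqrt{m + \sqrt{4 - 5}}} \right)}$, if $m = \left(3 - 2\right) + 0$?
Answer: $50 - 50 i \approx 50.0 - 50.0 i$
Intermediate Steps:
$m = 1$ ($m = 1 + 0 = 1$)
$r{\left(X \right)} = 10 X$
$r^{2}{\left(\frac{1}{\sqrt{m + \sqrt{4 - 5}}} \right)} = \left(\frac{10}{\sqrt{1 + \sqrt{4 - 5}}}\right)^{2} = \left(\frac{10}{\sqrt{1 + \sqrt{-1}}}\right)^{2} = \left(\frac{10}{\sqrt{1 + i}}\right)^{2} = 50 - 50 i$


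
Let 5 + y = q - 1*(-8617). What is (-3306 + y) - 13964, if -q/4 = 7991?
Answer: -40622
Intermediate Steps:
q = -31964 (q = -4*7991 = -31964)
y = -23352 (y = -5 + (-31964 - 1*(-8617)) = -5 + (-31964 + 8617) = -5 - 23347 = -23352)
(-3306 + y) - 13964 = (-3306 - 23352) - 13964 = -26658 - 13964 = -40622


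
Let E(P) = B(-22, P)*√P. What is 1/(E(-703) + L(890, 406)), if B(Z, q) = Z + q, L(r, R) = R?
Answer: 14/12747559 + 25*I*√703/12747559 ≈ 1.0982e-6 + 5.1998e-5*I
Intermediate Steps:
E(P) = √P*(-22 + P) (E(P) = (-22 + P)*√P = √P*(-22 + P))
1/(E(-703) + L(890, 406)) = 1/(√(-703)*(-22 - 703) + 406) = 1/((I*√703)*(-725) + 406) = 1/(-725*I*√703 + 406) = 1/(406 - 725*I*√703)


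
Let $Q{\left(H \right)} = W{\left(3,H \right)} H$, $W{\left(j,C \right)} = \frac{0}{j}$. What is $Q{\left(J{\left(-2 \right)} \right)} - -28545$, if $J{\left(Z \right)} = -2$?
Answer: $28545$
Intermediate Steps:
$W{\left(j,C \right)} = 0$
$Q{\left(H \right)} = 0$ ($Q{\left(H \right)} = 0 H = 0$)
$Q{\left(J{\left(-2 \right)} \right)} - -28545 = 0 - -28545 = 0 + 28545 = 28545$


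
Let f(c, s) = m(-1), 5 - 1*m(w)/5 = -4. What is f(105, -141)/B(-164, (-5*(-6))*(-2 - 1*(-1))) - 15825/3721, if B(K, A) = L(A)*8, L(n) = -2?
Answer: -420645/59536 ≈ -7.0654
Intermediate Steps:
m(w) = 45 (m(w) = 25 - 5*(-4) = 25 + 20 = 45)
f(c, s) = 45
B(K, A) = -16 (B(K, A) = -2*8 = -16)
f(105, -141)/B(-164, (-5*(-6))*(-2 - 1*(-1))) - 15825/3721 = 45/(-16) - 15825/3721 = 45*(-1/16) - 15825*1/3721 = -45/16 - 15825/3721 = -420645/59536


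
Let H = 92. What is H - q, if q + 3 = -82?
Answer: 177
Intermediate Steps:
q = -85 (q = -3 - 82 = -85)
H - q = 92 - 1*(-85) = 92 + 85 = 177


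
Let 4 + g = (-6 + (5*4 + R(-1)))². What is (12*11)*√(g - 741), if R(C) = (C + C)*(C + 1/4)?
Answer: 66*I*√2019 ≈ 2965.6*I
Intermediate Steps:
R(C) = 2*C*(¼ + C) (R(C) = (2*C)*(C + ¼) = (2*C)*(¼ + C) = 2*C*(¼ + C))
g = 945/4 (g = -4 + (-6 + (5*4 + (½)*(-1)*(1 + 4*(-1))))² = -4 + (-6 + (20 + (½)*(-1)*(1 - 4)))² = -4 + (-6 + (20 + (½)*(-1)*(-3)))² = -4 + (-6 + (20 + 3/2))² = -4 + (-6 + 43/2)² = -4 + (31/2)² = -4 + 961/4 = 945/4 ≈ 236.25)
(12*11)*√(g - 741) = (12*11)*√(945/4 - 741) = 132*√(-2019/4) = 132*(I*√2019/2) = 66*I*√2019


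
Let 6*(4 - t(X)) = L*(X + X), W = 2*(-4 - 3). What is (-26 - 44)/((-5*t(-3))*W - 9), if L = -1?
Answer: -70/201 ≈ -0.34826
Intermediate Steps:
W = -14 (W = 2*(-7) = -14)
t(X) = 4 + X/3 (t(X) = 4 - (-1)*(X + X)/6 = 4 - (-1)*2*X/6 = 4 - (-1)*X/3 = 4 + X/3)
(-26 - 44)/((-5*t(-3))*W - 9) = (-26 - 44)/(-5*(4 + (⅓)*(-3))*(-14) - 9) = -70/(-5*(4 - 1)*(-14) - 9) = -70/(-5*3*(-14) - 9) = -70/(-15*(-14) - 9) = -70/(210 - 9) = -70/201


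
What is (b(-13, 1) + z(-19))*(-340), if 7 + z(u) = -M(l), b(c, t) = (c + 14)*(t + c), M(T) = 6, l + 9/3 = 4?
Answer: 8500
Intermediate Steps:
l = 1 (l = -3 + 4 = 1)
b(c, t) = (14 + c)*(c + t)
z(u) = -13 (z(u) = -7 - 1*6 = -7 - 6 = -13)
(b(-13, 1) + z(-19))*(-340) = (((-13)**2 + 14*(-13) + 14*1 - 13*1) - 13)*(-340) = ((169 - 182 + 14 - 13) - 13)*(-340) = (-12 - 13)*(-340) = -25*(-340) = 8500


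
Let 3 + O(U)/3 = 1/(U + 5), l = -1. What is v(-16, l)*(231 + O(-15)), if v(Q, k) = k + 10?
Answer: 19953/10 ≈ 1995.3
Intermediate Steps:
O(U) = -9 + 3/(5 + U) (O(U) = -9 + 3/(U + 5) = -9 + 3/(5 + U))
v(Q, k) = 10 + k
v(-16, l)*(231 + O(-15)) = (10 - 1)*(231 + 3*(-14 - 3*(-15))/(5 - 15)) = 9*(231 + 3*(-14 + 45)/(-10)) = 9*(231 + 3*(-⅒)*31) = 9*(231 - 93/10) = 9*(2217/10) = 19953/10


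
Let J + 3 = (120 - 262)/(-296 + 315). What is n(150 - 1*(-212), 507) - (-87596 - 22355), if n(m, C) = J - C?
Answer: 2079237/19 ≈ 1.0943e+5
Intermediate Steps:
J = -199/19 (J = -3 + (120 - 262)/(-296 + 315) = -3 - 142/19 = -199/19 ≈ -10.474)
n(m, C) = -199/19 - C
n(150 - 1*(-212), 507) - (-87596 - 22355) = (-199/19 - 1*507) - (-87596 - 22355) = (-199/19 - 507) - 1*(-109951) = -9832/19 + 109951 = 2079237/19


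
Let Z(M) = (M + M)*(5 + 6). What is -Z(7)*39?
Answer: -6006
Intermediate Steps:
Z(M) = 22*M (Z(M) = (2*M)*11 = 22*M)
-Z(7)*39 = -22*7*39 = -1*154*39 = -154*39 = -6006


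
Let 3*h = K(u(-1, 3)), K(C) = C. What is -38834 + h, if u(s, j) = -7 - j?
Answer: -116512/3 ≈ -38837.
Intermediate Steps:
h = -10/3 (h = (-7 - 1*3)/3 = (-7 - 3)/3 = (⅓)*(-10) = -10/3 ≈ -3.3333)
-38834 + h = -38834 - 10/3 = -116512/3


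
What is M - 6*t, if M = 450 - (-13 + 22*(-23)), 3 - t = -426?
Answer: -1605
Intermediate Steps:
t = 429 (t = 3 - 1*(-426) = 3 + 426 = 429)
M = 969 (M = 450 - (-13 - 506) = 450 - 1*(-519) = 450 + 519 = 969)
M - 6*t = 969 - 6*429 = 969 - 2574 = -1605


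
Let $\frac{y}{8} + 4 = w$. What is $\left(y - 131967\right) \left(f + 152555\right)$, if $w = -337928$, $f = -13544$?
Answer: $-394154986653$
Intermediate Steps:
$y = -2703456$ ($y = -32 + 8 \left(-337928\right) = -32 - 2703424 = -2703456$)
$\left(y - 131967\right) \left(f + 152555\right) = \left(-2703456 - 131967\right) \left(-13544 + 152555\right) = \left(-2835423\right) 139011 = -394154986653$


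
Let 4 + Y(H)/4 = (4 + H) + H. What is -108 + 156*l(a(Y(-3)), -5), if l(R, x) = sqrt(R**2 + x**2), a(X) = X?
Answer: -108 + 156*sqrt(601) ≈ 3716.4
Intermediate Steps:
Y(H) = 8*H (Y(H) = -16 + 4*((4 + H) + H) = -16 + 4*(4 + 2*H) = -16 + (16 + 8*H) = 8*H)
-108 + 156*l(a(Y(-3)), -5) = -108 + 156*sqrt((8*(-3))**2 + (-5)**2) = -108 + 156*sqrt((-24)**2 + 25) = -108 + 156*sqrt(576 + 25) = -108 + 156*sqrt(601)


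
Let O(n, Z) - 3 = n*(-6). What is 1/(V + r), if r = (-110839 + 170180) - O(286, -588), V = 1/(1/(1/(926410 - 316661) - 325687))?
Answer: -609749/161359707116 ≈ -3.7788e-6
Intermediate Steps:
O(n, Z) = 3 - 6*n (O(n, Z) = 3 + n*(-6) = 3 - 6*n)
V = -198587322562/609749 (V = 1/(1/(1/609749 - 325687)) = 1/(1/(-198587322562/609749)) = 1/(-609749/198587322562) = -198587322562/609749 ≈ -3.2569e+5)
r = 61054 (r = (-110839 + 170180) - (3 - 6*286) = 59341 - (3 - 1716) = 59341 - 1*(-1713) = 59341 + 1713 = 61054)
1/(V + r) = 1/(-198587322562/609749 + 61054) = 1/(-161359707116/609749) = -609749/161359707116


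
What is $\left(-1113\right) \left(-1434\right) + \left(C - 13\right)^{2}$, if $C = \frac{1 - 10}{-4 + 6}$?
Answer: $\frac{6385393}{4} \approx 1.5963 \cdot 10^{6}$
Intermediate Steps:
$C = - \frac{9}{2} \approx -4.5$
$\left(-1113\right) \left(-1434\right) + \left(C - 13\right)^{2} = \left(-1113\right) \left(-1434\right) + \left(- \frac{9}{2} - 13\right)^{2} = 1596042 + \left(- \frac{35}{2}\right)^{2} = 1596042 + \frac{1225}{4} = \frac{6385393}{4}$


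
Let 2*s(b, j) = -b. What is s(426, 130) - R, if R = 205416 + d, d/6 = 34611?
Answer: -413295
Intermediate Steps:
d = 207666 (d = 6*34611 = 207666)
R = 413082 (R = 205416 + 207666 = 413082)
s(b, j) = -b/2 (s(b, j) = (-b)/2 = -b/2)
s(426, 130) - R = -½*426 - 1*413082 = -213 - 413082 = -413295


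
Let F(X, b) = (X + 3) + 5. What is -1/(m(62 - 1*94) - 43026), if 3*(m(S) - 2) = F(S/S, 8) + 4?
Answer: 3/129059 ≈ 2.3245e-5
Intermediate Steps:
F(X, b) = 8 + X (F(X, b) = (3 + X) + 5 = 8 + X)
m(S) = 19/3 (m(S) = 2 + ((8 + S/S) + 4)/3 = 2 + ((8 + 1) + 4)/3 = 2 + (9 + 4)/3 = 2 + (⅓)*13 = 2 + 13/3 = 19/3)
-1/(m(62 - 1*94) - 43026) = -1/(19/3 - 43026) = -1/(-129059/3) = -1*(-3/129059) = 3/129059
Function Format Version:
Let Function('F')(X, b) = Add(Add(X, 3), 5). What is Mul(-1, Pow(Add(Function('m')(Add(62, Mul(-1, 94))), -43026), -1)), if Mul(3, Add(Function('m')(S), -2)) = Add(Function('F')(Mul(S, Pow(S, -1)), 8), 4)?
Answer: Rational(3, 129059) ≈ 2.3245e-5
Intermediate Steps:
Function('F')(X, b) = Add(8, X) (Function('F')(X, b) = Add(Add(3, X), 5) = Add(8, X))
Function('m')(S) = Rational(19, 3) (Function('m')(S) = Add(2, Mul(Rational(1, 3), Add(Add(8, Mul(S, Pow(S, -1))), 4))) = Add(2, Mul(Rational(1, 3), Add(Add(8, 1), 4))) = Add(2, Mul(Rational(1, 3), Add(9, 4))) = Add(2, Mul(Rational(1, 3), 13)) = Add(2, Rational(13, 3)) = Rational(19, 3))
Mul(-1, Pow(Add(Function('m')(Add(62, Mul(-1, 94))), -43026), -1)) = Mul(-1, Pow(Add(Rational(19, 3), -43026), -1)) = Mul(-1, Pow(Rational(-129059, 3), -1)) = Mul(-1, Rational(-3, 129059)) = Rational(3, 129059)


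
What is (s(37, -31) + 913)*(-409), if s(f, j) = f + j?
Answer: -375871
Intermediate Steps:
(s(37, -31) + 913)*(-409) = ((37 - 31) + 913)*(-409) = (6 + 913)*(-409) = 919*(-409) = -375871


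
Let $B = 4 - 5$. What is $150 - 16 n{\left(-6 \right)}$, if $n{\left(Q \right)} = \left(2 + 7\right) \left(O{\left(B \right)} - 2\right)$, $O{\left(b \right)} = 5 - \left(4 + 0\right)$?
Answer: $294$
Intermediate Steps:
$B = -1$
$O{\left(b \right)} = 1$ ($O{\left(b \right)} = 5 - 4 = 1$)
$n{\left(Q \right)} = -9$ ($n{\left(Q \right)} = \left(2 + 7\right) \left(1 - 2\right) = 9 \left(-1\right) = -9$)
$150 - 16 n{\left(-6 \right)} = 150 - -144 = 150 + 144 = 294$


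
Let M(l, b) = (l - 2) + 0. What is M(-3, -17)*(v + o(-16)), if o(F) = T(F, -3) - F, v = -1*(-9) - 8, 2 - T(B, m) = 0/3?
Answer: -95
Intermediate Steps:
T(B, m) = 2 (T(B, m) = 2 - 0/3 = 2 - 1*0 = 2 + 0 = 2)
v = 1 (v = 9 - 8 = 1)
o(F) = 2 - F
M(l, b) = -2 + l (M(l, b) = (-2 + l) + 0 = -2 + l)
M(-3, -17)*(v + o(-16)) = (-2 - 3)*(1 + (2 - 1*(-16))) = -5*(1 + (2 + 16)) = -5*(1 + 18) = -5*19 = -95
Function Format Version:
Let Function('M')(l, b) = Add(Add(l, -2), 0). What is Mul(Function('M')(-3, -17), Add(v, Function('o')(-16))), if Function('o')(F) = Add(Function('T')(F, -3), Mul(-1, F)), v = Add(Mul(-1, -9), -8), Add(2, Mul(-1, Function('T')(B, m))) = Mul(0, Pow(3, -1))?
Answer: -95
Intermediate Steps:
Function('T')(B, m) = 2 (Function('T')(B, m) = Add(2, Mul(-1, Mul(0, Pow(3, -1)))) = Add(2, Mul(-1, Mul(0, Rational(1, 3)))) = Add(2, Mul(-1, 0)) = Add(2, 0) = 2)
v = 1 (v = Add(9, -8) = 1)
Function('o')(F) = Add(2, Mul(-1, F))
Function('M')(l, b) = Add(-2, l) (Function('M')(l, b) = Add(Add(-2, l), 0) = Add(-2, l))
Mul(Function('M')(-3, -17), Add(v, Function('o')(-16))) = Mul(Add(-2, -3), Add(1, Add(2, Mul(-1, -16)))) = Mul(-5, Add(1, Add(2, 16))) = Mul(-5, Add(1, 18)) = Mul(-5, 19) = -95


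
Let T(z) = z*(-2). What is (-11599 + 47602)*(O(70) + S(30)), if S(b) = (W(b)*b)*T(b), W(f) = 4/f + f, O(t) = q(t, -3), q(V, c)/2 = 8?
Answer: -1952226672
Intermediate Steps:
q(V, c) = 16 (q(V, c) = 2*8 = 16)
T(z) = -2*z
O(t) = 16
W(f) = f + 4/f
S(b) = -2*b²*(b + 4/b) (S(b) = ((b + 4/b)*b)*(-2*b) = (b*(b + 4/b))*(-2*b) = -2*b²*(b + 4/b))
(-11599 + 47602)*(O(70) + S(30)) = (-11599 + 47602)*(16 - 2*30*(4 + 30²)) = 36003*(16 - 2*30*(4 + 900)) = 36003*(16 - 2*30*904) = 36003*(16 - 54240) = 36003*(-54224) = -1952226672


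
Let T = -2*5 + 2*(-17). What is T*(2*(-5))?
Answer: 440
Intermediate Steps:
T = -44 (T = -10 - 34 = -44)
T*(2*(-5)) = -88*(-5) = -44*(-10) = 440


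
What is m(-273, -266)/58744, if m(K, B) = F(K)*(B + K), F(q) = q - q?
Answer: 0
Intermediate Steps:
F(q) = 0
m(K, B) = 0 (m(K, B) = 0*(B + K) = 0)
m(-273, -266)/58744 = 0/58744 = 0*(1/58744) = 0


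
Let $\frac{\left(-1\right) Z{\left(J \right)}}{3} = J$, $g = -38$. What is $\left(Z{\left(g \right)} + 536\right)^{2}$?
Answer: $422500$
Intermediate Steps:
$Z{\left(J \right)} = - 3 J$
$\left(Z{\left(g \right)} + 536\right)^{2} = \left(\left(-3\right) \left(-38\right) + 536\right)^{2} = \left(114 + 536\right)^{2} = 650^{2} = 422500$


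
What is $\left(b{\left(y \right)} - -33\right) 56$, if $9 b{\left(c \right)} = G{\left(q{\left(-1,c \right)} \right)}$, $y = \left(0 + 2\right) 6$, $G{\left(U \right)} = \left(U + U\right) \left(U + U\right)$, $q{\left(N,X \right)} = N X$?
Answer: $5432$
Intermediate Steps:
$G{\left(U \right)} = 4 U^{2}$ ($G{\left(U \right)} = 2 U 2 U = 4 U^{2}$)
$y = 12$ ($y = 2 \cdot 6 = 12$)
$b{\left(c \right)} = \frac{4 c^{2}}{9}$ ($b{\left(c \right)} = \frac{4 \left(- c\right)^{2}}{9} = \frac{4 c^{2}}{9}$)
$\left(b{\left(y \right)} - -33\right) 56 = \left(\frac{4 \cdot 12^{2}}{9} - -33\right) 56 = \left(\frac{4}{9} \cdot 144 + \left(-38 + 71\right)\right) 56 = \left(64 + 33\right) 56 = 97 \cdot 56 = 5432$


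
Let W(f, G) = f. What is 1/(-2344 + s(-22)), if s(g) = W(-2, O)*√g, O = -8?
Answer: I/(2*(√22 - 1172*I)) ≈ -0.00042661 + 1.7073e-6*I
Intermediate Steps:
s(g) = -2*√g
1/(-2344 + s(-22)) = 1/(-2344 - 2*I*√22)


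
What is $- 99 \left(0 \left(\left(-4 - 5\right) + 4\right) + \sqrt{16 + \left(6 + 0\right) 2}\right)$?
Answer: $- 198 \sqrt{7} \approx -523.86$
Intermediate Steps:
$- 99 \left(0 \left(\left(-4 - 5\right) + 4\right) + \sqrt{16 + \left(6 + 0\right) 2}\right) = - 99 \left(0 \left(\left(-4 - 5\right) + 4\right) + \sqrt{16 + 6 \cdot 2}\right) = - 99 \left(0 \left(-9 + 4\right) + \sqrt{16 + 12}\right) = - 99 \left(0 \left(-5\right) + \sqrt{28}\right) = - 99 \left(0 + 2 \sqrt{7}\right) = - 99 \cdot 2 \sqrt{7} = - 198 \sqrt{7}$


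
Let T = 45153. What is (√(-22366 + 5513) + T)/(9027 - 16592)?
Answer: -45153/7565 - I*√16853/7565 ≈ -5.9687 - 0.01716*I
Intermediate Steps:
(√(-22366 + 5513) + T)/(9027 - 16592) = (√(-22366 + 5513) + 45153)/(9027 - 16592) = (√(-16853) + 45153)/(-7565) = (I*√16853 + 45153)*(-1/7565) = (45153 + I*√16853)*(-1/7565) = -45153/7565 - I*√16853/7565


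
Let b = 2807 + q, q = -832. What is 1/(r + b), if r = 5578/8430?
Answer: 4215/8327414 ≈ 0.00050616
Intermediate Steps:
r = 2789/4215 (r = 5578*(1/8430) = 2789/4215 ≈ 0.66168)
b = 1975 (b = 2807 - 832 = 1975)
1/(r + b) = 1/(2789/4215 + 1975) = 1/(8327414/4215) = 4215/8327414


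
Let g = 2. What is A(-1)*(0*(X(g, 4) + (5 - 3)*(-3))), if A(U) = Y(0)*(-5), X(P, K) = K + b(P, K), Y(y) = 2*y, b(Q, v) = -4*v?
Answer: 0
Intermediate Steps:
X(P, K) = -3*K (X(P, K) = K - 4*K = -3*K)
A(U) = 0 (A(U) = (2*0)*(-5) = 0*(-5) = 0)
A(-1)*(0*(X(g, 4) + (5 - 3)*(-3))) = 0*(0*(-3*4 + (5 - 3)*(-3))) = 0*(0*(-12 + 2*(-3))) = 0*(0*(-12 - 6)) = 0*(0*(-18)) = 0*0 = 0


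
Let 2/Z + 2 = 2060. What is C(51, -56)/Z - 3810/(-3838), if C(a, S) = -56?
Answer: -110578551/1919 ≈ -57623.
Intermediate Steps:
Z = 1/1029 (Z = 2/(-2 + 2060) = 2/2058 = 2*(1/2058) = 1/1029 ≈ 0.00097182)
C(51, -56)/Z - 3810/(-3838) = -56/1/1029 - 3810/(-3838) = -56*1029 - 3810*(-1/3838) = -57624 + 1905/1919 = -110578551/1919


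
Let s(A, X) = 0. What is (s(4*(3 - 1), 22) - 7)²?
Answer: 49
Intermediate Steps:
(s(4*(3 - 1), 22) - 7)² = (0 - 7)² = (-7)² = 49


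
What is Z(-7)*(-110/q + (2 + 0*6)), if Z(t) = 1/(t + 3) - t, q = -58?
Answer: 3051/116 ≈ 26.302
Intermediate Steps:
Z(t) = 1/(3 + t) - t
Z(-7)*(-110/q + (2 + 0*6)) = ((1 - 1*(-7)² - 3*(-7))/(3 - 7))*(-110/(-58) + (2 + 0*6)) = ((1 - 1*49 + 21)/(-4))*(-110*(-1/58) + (2 + 0)) = (-(1 - 49 + 21)/4)*(55/29 + 2) = -¼*(-27)*(113/29) = (27/4)*(113/29) = 3051/116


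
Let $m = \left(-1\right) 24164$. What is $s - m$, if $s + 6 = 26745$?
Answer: $50903$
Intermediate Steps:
$s = 26739$ ($s = -6 + 26745 = 26739$)
$m = -24164$
$s - m = 26739 - -24164 = 26739 + 24164 = 50903$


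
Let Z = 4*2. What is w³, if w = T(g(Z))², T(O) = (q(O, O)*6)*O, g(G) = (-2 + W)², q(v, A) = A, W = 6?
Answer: 13132496513412366336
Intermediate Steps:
Z = 8
g(G) = 16 (g(G) = (-2 + 6)² = 4² = 16)
T(O) = 6*O² (T(O) = (O*6)*O = (6*O)*O = 6*O²)
w = 2359296 (w = (6*16²)² = (6*256)² = 1536² = 2359296)
w³ = 2359296³ = 13132496513412366336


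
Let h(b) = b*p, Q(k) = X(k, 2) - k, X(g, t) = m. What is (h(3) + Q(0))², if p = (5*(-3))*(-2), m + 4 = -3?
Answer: 6889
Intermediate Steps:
m = -7 (m = -4 - 3 = -7)
X(g, t) = -7
p = 30 (p = -15*(-2) = 30)
Q(k) = -7 - k
h(b) = 30*b (h(b) = b*30 = 30*b)
(h(3) + Q(0))² = (30*3 + (-7 - 1*0))² = (90 + (-7 + 0))² = (90 - 7)² = 83² = 6889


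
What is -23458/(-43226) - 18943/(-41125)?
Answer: 891770184/888834625 ≈ 1.0033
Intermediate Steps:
-23458/(-43226) - 18943/(-41125) = -23458*(-1/43226) - 18943*(-1/41125) = 11729/21613 + 18943/41125 = 891770184/888834625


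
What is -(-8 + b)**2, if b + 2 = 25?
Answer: -225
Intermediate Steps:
b = 23 (b = -2 + 25 = 23)
-(-8 + b)**2 = -(-8 + 23)**2 = -1*15**2 = -1*225 = -225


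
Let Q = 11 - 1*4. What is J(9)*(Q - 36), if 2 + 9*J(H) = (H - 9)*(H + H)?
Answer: 58/9 ≈ 6.4444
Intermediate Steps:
Q = 7 (Q = 11 - 4 = 7)
J(H) = -2/9 + 2*H*(-9 + H)/9 (J(H) = -2/9 + ((H - 9)*(H + H))/9 = -2/9 + ((-9 + H)*(2*H))/9 = -2/9 + (2*H*(-9 + H))/9 = -2/9 + 2*H*(-9 + H)/9)
J(9)*(Q - 36) = (-2/9 - 2*9 + (2/9)*9²)*(7 - 36) = (-2/9 - 18 + (2/9)*81)*(-29) = (-2/9 - 18 + 18)*(-29) = -2/9*(-29) = 58/9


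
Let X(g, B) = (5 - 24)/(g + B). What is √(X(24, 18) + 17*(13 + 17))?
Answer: √898842/42 ≈ 22.573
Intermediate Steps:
X(g, B) = -19/(B + g)
√(X(24, 18) + 17*(13 + 17)) = √(-19/(18 + 24) + 17*(13 + 17)) = √(-19/42 + 17*30) = √(-19*1/42 + 510) = √(-19/42 + 510) = √(21401/42) = √898842/42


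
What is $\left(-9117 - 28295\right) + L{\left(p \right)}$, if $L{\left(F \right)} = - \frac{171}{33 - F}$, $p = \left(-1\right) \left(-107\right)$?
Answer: $- \frac{2768317}{74} \approx -37410.0$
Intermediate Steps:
$p = 107$
$\left(-9117 - 28295\right) + L{\left(p \right)} = \left(-9117 - 28295\right) + \frac{171}{-33 + 107} = -37412 + \frac{171}{74} = - \frac{2768317}{74}$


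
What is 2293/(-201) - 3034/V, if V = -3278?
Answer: -3453310/329439 ≈ -10.482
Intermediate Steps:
2293/(-201) - 3034/V = 2293/(-201) - 3034/(-3278) = 2293*(-1/201) - 3034*(-1/3278) = -2293/201 + 1517/1639 = -3453310/329439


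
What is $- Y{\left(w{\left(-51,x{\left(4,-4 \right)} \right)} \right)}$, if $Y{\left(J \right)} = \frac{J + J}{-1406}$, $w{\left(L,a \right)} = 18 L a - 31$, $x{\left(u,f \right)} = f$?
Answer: $\frac{3641}{703} \approx 5.1792$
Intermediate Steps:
$w{\left(L,a \right)} = -31 + 18 L a$ ($w{\left(L,a \right)} = 18 L a - 31 = -31 + 18 L a$)
$Y{\left(J \right)} = - \frac{J}{703}$ ($Y{\left(J \right)} = 2 J \left(- \frac{1}{1406}\right) = - \frac{J}{703}$)
$- Y{\left(w{\left(-51,x{\left(4,-4 \right)} \right)} \right)} = - \frac{\left(-1\right) \left(-31 + 18 \left(-51\right) \left(-4\right)\right)}{703} = - \frac{\left(-1\right) \left(-31 + 3672\right)}{703} = - \frac{\left(-1\right) 3641}{703} = \left(-1\right) \left(- \frac{3641}{703}\right) = \frac{3641}{703}$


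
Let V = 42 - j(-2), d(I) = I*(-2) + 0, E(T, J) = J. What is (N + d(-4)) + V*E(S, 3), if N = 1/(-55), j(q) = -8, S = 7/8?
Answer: 8689/55 ≈ 157.98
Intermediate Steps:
S = 7/8 (S = 7*(⅛) = 7/8 ≈ 0.87500)
d(I) = -2*I (d(I) = -2*I + 0 = -2*I)
N = -1/55 ≈ -0.018182
V = 50 (V = 42 - 1*(-8) = 42 + 8 = 50)
(N + d(-4)) + V*E(S, 3) = (-1/55 - 2*(-4)) + 50*3 = (-1/55 + 8) + 150 = 439/55 + 150 = 8689/55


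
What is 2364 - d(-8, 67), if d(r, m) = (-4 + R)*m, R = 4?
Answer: 2364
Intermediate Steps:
d(r, m) = 0 (d(r, m) = (-4 + 4)*m = 0*m = 0)
2364 - d(-8, 67) = 2364 - 1*0 = 2364 + 0 = 2364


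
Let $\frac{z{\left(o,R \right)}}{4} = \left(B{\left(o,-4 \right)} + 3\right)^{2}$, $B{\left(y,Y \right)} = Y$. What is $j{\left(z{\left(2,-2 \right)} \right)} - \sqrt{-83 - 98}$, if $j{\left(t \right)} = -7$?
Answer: $-7 - i \sqrt{181} \approx -7.0 - 13.454 i$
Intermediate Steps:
$z{\left(o,R \right)} = 4$ ($z{\left(o,R \right)} = 4 \left(-4 + 3\right)^{2} = 4 \left(-1\right)^{2} = 4 \cdot 1 = 4$)
$j{\left(z{\left(2,-2 \right)} \right)} - \sqrt{-83 - 98} = -7 - \sqrt{-83 - 98} = -7 - \sqrt{-181} = -7 - i \sqrt{181}$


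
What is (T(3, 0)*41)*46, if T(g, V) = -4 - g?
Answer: -13202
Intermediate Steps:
(T(3, 0)*41)*46 = ((-4 - 1*3)*41)*46 = ((-4 - 3)*41)*46 = -7*41*46 = -287*46 = -13202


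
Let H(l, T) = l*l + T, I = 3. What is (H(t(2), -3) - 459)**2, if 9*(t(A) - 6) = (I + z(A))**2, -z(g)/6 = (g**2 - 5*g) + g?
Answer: 50509449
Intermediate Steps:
z(g) = -6*g**2 + 24*g (z(g) = -6*((g**2 - 5*g) + g) = -6*(g**2 - 4*g) = -6*g**2 + 24*g)
t(A) = 6 + (3 + 6*A*(4 - A))**2/9
H(l, T) = T + l**2 (H(l, T) = l**2 + T = T + l**2)
(H(t(2), -3) - 459)**2 = ((-3 + (6 + (-1 + 2*2*(-4 + 2))**2)**2) - 459)**2 = ((-3 + (6 + (-1 + 2*2*(-2))**2)**2) - 459)**2 = ((-3 + (6 + (-1 - 8)**2)**2) - 459)**2 = ((-3 + (6 + (-9)**2)**2) - 459)**2 = ((-3 + (6 + 81)**2) - 459)**2 = ((-3 + 87**2) - 459)**2 = ((-3 + 7569) - 459)**2 = (7566 - 459)**2 = 7107**2 = 50509449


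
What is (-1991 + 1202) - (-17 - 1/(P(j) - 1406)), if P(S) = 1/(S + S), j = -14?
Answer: -30392896/39369 ≈ -772.00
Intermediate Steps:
P(S) = 1/(2*S)
(-1991 + 1202) - (-17 - 1/(P(j) - 1406)) = (-1991 + 1202) - (-17 - 1/((½)/(-14) - 1406)) = -789 - (-17 - 1/((½)*(-1/14) - 1406)) = -789 - (-17 - 1/(-1/28 - 1406)) = -789 - (-17 - 1/(-39369/28)) = -789 - (-17 - 1*(-28/39369)) = -789 - (-17 + 28/39369) = -789 - 1*(-669245/39369) = -789 + 669245/39369 = -30392896/39369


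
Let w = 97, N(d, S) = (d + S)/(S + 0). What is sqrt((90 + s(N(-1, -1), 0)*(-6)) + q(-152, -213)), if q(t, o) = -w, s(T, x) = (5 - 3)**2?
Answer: I*sqrt(31) ≈ 5.5678*I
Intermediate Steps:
N(d, S) = (S + d)/S
s(T, x) = 4 (s(T, x) = 2**2 = 4)
q(t, o) = -97 (q(t, o) = -1*97 = -97)
sqrt((90 + s(N(-1, -1), 0)*(-6)) + q(-152, -213)) = sqrt((90 + 4*(-6)) - 97) = sqrt((90 - 24) - 97) = sqrt(66 - 97) = sqrt(-31) = I*sqrt(31)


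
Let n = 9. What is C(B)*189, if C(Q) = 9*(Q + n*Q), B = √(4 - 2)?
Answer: 17010*√2 ≈ 24056.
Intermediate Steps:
B = √2 ≈ 1.4142
C(Q) = 90*Q (C(Q) = 9*(Q + 9*Q) = 9*(10*Q) = 90*Q)
C(B)*189 = (90*√2)*189 = 17010*√2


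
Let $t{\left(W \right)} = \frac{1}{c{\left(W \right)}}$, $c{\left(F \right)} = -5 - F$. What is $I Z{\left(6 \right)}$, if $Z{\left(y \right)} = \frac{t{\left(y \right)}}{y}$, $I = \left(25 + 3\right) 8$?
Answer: $- \frac{112}{33} \approx -3.3939$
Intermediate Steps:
$I = 224$ ($I = 28 \cdot 8 = 224$)
$t{\left(W \right)} = \frac{1}{-5 - W}$
$Z{\left(y \right)} = - \frac{1}{y \left(5 + y\right)}$ ($Z{\left(y \right)} = \frac{\left(-1\right) \frac{1}{5 + y}}{y} = - \frac{1}{y \left(5 + y\right)}$)
$I Z{\left(6 \right)} = 224 \left(- \frac{1}{6 \left(5 + 6\right)}\right) = 224 \left(\left(-1\right) \frac{1}{6} \cdot \frac{1}{11}\right) = 224 \left(- \frac{1}{66}\right) = - \frac{112}{33}$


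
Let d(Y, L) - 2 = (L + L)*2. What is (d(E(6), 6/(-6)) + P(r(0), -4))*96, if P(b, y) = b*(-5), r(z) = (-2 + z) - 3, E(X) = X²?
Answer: 2208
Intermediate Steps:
r(z) = -5 + z
P(b, y) = -5*b
d(Y, L) = 2 + 4*L (d(Y, L) = 2 + (L + L)*2 = 2 + (2*L)*2 = 2 + 4*L)
(d(E(6), 6/(-6)) + P(r(0), -4))*96 = ((2 + 4*(6/(-6))) - 5*(-5 + 0))*96 = ((2 + 4*(6*(-⅙))) - 5*(-5))*96 = ((2 + 4*(-1)) + 25)*96 = ((2 - 4) + 25)*96 = (-2 + 25)*96 = 23*96 = 2208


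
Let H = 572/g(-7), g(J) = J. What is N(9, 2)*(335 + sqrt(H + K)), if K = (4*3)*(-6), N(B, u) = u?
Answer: 670 + 4*I*sqrt(1883)/7 ≈ 670.0 + 24.796*I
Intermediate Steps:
K = -72 (K = 12*(-6) = -72)
H = -572/7 (H = 572/(-7) = 572*(-1/7) = -572/7 ≈ -81.714)
N(9, 2)*(335 + sqrt(H + K)) = 2*(335 + sqrt(-572/7 - 72)) = 2*(335 + sqrt(-1076/7)) = 2*(335 + 2*I*sqrt(1883)/7) = 670 + 4*I*sqrt(1883)/7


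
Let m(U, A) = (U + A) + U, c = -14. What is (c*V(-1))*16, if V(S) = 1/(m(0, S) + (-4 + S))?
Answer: 112/3 ≈ 37.333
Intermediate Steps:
m(U, A) = A + 2*U (m(U, A) = (A + U) + U = A + 2*U)
V(S) = 1/(-4 + 2*S) (V(S) = 1/((S + 2*0) + (-4 + S)) = 1/((S + 0) + (-4 + S)) = 1/(S + (-4 + S)) = 1/(-4 + 2*S))
(c*V(-1))*16 = -7/(-2 - 1)*16 = -7/(-3)*16 = -7*(-1)/3*16 = -14*(-⅙)*16 = (7/3)*16 = 112/3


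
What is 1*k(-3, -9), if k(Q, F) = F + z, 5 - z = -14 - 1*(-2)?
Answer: 8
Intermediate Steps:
z = 17 (z = 5 - (-14 - 1*(-2)) = 5 - (-14 + 2) = 5 - 1*(-12) = 5 + 12 = 17)
k(Q, F) = 17 + F (k(Q, F) = F + 17 = 17 + F)
1*k(-3, -9) = 1*(17 - 9) = 1*8 = 8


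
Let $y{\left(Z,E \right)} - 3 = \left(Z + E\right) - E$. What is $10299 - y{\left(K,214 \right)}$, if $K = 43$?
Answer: $10253$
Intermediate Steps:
$y{\left(Z,E \right)} = 3 + Z$ ($y{\left(Z,E \right)} = 3 + \left(\left(Z + E\right) - E\right) = 3 + \left(\left(E + Z\right) - E\right) = 3 + Z$)
$10299 - y{\left(K,214 \right)} = 10299 - \left(3 + 43\right) = 10299 - 46 = 10253$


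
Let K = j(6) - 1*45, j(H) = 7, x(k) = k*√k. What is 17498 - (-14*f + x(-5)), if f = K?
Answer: 16966 + 5*I*√5 ≈ 16966.0 + 11.18*I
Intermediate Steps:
x(k) = k^(3/2)
K = -38 (K = 7 - 1*45 = 7 - 45 = -38)
f = -38
17498 - (-14*f + x(-5)) = 17498 - (-14*(-38) + (-5)^(3/2)) = 17498 - (532 - 5*I*√5) = 17498 + (-532 + 5*I*√5) = 16966 + 5*I*√5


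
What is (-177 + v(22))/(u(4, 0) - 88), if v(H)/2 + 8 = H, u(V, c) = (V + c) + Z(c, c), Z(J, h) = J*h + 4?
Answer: 149/80 ≈ 1.8625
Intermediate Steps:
Z(J, h) = 4 + J*h
u(V, c) = 4 + V + c + c**2 (u(V, c) = (V + c) + (4 + c*c) = (V + c) + (4 + c**2) = 4 + V + c + c**2)
v(H) = -16 + 2*H
(-177 + v(22))/(u(4, 0) - 88) = (-177 + (-16 + 2*22))/((4 + 4 + 0 + 0**2) - 88) = (-177 + (-16 + 44))/((4 + 4 + 0 + 0) - 88) = (-177 + 28)/(8 - 88) = -149/(-80) = -149*(-1/80) = 149/80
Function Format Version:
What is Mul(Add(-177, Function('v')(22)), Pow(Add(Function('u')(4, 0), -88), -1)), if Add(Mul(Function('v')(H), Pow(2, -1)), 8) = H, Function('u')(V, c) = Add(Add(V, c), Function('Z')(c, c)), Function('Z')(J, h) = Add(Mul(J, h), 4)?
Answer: Rational(149, 80) ≈ 1.8625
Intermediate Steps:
Function('Z')(J, h) = Add(4, Mul(J, h))
Function('u')(V, c) = Add(4, V, c, Pow(c, 2)) (Function('u')(V, c) = Add(Add(V, c), Add(4, Mul(c, c))) = Add(Add(V, c), Add(4, Pow(c, 2))) = Add(4, V, c, Pow(c, 2)))
Function('v')(H) = Add(-16, Mul(2, H))
Mul(Add(-177, Function('v')(22)), Pow(Add(Function('u')(4, 0), -88), -1)) = Mul(Add(-177, Add(-16, Mul(2, 22))), Pow(Add(Add(4, 4, 0, Pow(0, 2)), -88), -1)) = Mul(Add(-177, Add(-16, 44)), Pow(Add(Add(4, 4, 0, 0), -88), -1)) = Mul(Add(-177, 28), Pow(Add(8, -88), -1)) = Mul(-149, Pow(-80, -1)) = Mul(-149, Rational(-1, 80)) = Rational(149, 80)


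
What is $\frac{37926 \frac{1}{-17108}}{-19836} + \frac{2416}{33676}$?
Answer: $\frac{1629280071}{22674791672} \approx 0.071854$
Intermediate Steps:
$\frac{37926 \frac{1}{-17108}}{-19836} + \frac{2416}{33676} = 37926 \left(- \frac{1}{17108}\right) \left(- \frac{1}{19836}\right) + 2416 \cdot \frac{1}{33676} = \left(- \frac{2709}{1222}\right) \left(- \frac{1}{19836}\right) + \frac{604}{8419} = \frac{301}{2693288} + \frac{604}{8419} = \frac{1629280071}{22674791672}$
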